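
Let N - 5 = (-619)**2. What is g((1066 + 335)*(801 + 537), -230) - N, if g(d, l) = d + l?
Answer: 1491142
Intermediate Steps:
N = 383166 (N = 5 + (-619)**2 = 5 + 383161 = 383166)
g((1066 + 335)*(801 + 537), -230) - N = ((1066 + 335)*(801 + 537) - 230) - 1*383166 = (1401*1338 - 230) - 383166 = (1874538 - 230) - 383166 = 1874308 - 383166 = 1491142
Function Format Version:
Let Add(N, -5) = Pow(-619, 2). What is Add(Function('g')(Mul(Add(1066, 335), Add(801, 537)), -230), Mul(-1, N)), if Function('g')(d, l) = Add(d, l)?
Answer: 1491142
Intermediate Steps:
N = 383166 (N = Add(5, Pow(-619, 2)) = Add(5, 383161) = 383166)
Add(Function('g')(Mul(Add(1066, 335), Add(801, 537)), -230), Mul(-1, N)) = Add(Add(Mul(Add(1066, 335), Add(801, 537)), -230), Mul(-1, 383166)) = Add(Add(Mul(1401, 1338), -230), -383166) = Add(Add(1874538, -230), -383166) = Add(1874308, -383166) = 1491142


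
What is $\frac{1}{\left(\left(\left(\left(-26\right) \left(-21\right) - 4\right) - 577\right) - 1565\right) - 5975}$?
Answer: $- \frac{1}{7575} \approx -0.00013201$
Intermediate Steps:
$\frac{1}{\left(\left(\left(\left(-26\right) \left(-21\right) - 4\right) - 577\right) - 1565\right) - 5975} = \frac{1}{\left(\left(\left(546 - 4\right) - 577\right) - 1565\right) - 5975} = \frac{1}{\left(\left(542 - 577\right) - 1565\right) - 5975} = \frac{1}{\left(-35 - 1565\right) - 5975} = \frac{1}{-1600 - 5975} = \frac{1}{-7575} = - \frac{1}{7575}$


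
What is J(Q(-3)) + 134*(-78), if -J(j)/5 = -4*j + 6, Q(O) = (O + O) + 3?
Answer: -10542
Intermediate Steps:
Q(O) = 3 + 2*O (Q(O) = 2*O + 3 = 3 + 2*O)
J(j) = -30 + 20*j (J(j) = -5*(-4*j + 6) = -5*(6 - 4*j) = -30 + 20*j)
J(Q(-3)) + 134*(-78) = (-30 + 20*(3 + 2*(-3))) + 134*(-78) = (-30 + 20*(3 - 6)) - 10452 = (-30 + 20*(-3)) - 10452 = (-30 - 60) - 10452 = -90 - 10452 = -10542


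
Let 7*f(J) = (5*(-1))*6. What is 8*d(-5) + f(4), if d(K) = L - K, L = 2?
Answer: 362/7 ≈ 51.714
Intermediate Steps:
d(K) = 2 - K
f(J) = -30/7 (f(J) = ((5*(-1))*6)/7 = (-5*6)/7 = (⅐)*(-30) = -30/7)
8*d(-5) + f(4) = 8*(2 - 1*(-5)) - 30/7 = 8*(2 + 5) - 30/7 = 8*7 - 30/7 = 56 - 30/7 = 362/7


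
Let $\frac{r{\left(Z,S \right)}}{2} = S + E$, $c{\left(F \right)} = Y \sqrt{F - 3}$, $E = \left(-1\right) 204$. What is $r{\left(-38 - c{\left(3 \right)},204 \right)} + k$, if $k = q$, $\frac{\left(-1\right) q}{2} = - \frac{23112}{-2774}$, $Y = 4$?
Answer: $- \frac{23112}{1387} \approx -16.663$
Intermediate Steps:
$E = -204$
$c{\left(F \right)} = 4 \sqrt{-3 + F}$ ($c{\left(F \right)} = 4 \sqrt{F - 3} = 4 \sqrt{-3 + F}$)
$r{\left(Z,S \right)} = -408 + 2 S$ ($r{\left(Z,S \right)} = 2 \left(S - 204\right) = 2 \left(-204 + S\right) = -408 + 2 S$)
$q = - \frac{23112}{1387}$ ($q = - 2 \left(- \frac{23112}{-2774}\right) = - 2 \left(\left(-23112\right) \left(- \frac{1}{2774}\right)\right) = \left(-2\right) \frac{11556}{1387} = - \frac{23112}{1387} \approx -16.663$)
$k = - \frac{23112}{1387} \approx -16.663$
$r{\left(-38 - c{\left(3 \right)},204 \right)} + k = \left(-408 + 2 \cdot 204\right) - \frac{23112}{1387} = \left(-408 + 408\right) - \frac{23112}{1387} = 0 - \frac{23112}{1387} = - \frac{23112}{1387}$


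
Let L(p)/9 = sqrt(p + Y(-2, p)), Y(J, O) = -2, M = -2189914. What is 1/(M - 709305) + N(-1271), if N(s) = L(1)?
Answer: -1/2899219 + 9*I ≈ -3.4492e-7 + 9.0*I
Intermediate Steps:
L(p) = 9*sqrt(-2 + p) (L(p) = 9*sqrt(p - 2) = 9*sqrt(-2 + p))
N(s) = 9*I (N(s) = 9*sqrt(-2 + 1) = 9*sqrt(-1) = 9*I)
1/(M - 709305) + N(-1271) = 1/(-2189914 - 709305) + 9*I = 1/(-2899219) + 9*I = -1/2899219 + 9*I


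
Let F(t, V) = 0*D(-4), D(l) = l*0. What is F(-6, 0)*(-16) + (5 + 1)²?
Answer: 36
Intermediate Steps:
D(l) = 0
F(t, V) = 0 (F(t, V) = 0*0 = 0)
F(-6, 0)*(-16) + (5 + 1)² = 0*(-16) + (5 + 1)² = 0 + 6² = 0 + 36 = 36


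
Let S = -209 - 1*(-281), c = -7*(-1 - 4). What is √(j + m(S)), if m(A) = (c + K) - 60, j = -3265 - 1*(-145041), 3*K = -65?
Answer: 2*√318891/3 ≈ 376.47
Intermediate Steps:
K = -65/3 (K = (⅓)*(-65) = -65/3 ≈ -21.667)
j = 141776 (j = -3265 + 145041 = 141776)
c = 35 (c = -7*(-5) = 35)
S = 72 (S = -209 + 281 = 72)
m(A) = -140/3 (m(A) = (35 - 65/3) - 60 = 40/3 - 60 = -140/3)
√(j + m(S)) = √(141776 - 140/3) = √(425188/3) = 2*√318891/3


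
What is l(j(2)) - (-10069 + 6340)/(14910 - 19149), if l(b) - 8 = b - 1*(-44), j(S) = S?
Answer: 75059/1413 ≈ 53.120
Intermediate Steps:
l(b) = 52 + b (l(b) = 8 + (b - 1*(-44)) = 8 + (b + 44) = 8 + (44 + b) = 52 + b)
l(j(2)) - (-10069 + 6340)/(14910 - 19149) = (52 + 2) - (-10069 + 6340)/(14910 - 19149) = 54 - (-3729)/(-4239) = 54 - (-3729)*(-1)/4239 = 54 - 1*1243/1413 = 54 - 1243/1413 = 75059/1413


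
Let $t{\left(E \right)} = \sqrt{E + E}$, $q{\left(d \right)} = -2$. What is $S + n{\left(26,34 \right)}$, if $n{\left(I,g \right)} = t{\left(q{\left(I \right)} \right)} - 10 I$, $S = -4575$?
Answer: $-4835 + 2 i \approx -4835.0 + 2.0 i$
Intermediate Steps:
$t{\left(E \right)} = \sqrt{2} \sqrt{E}$ ($t{\left(E \right)} = \sqrt{2 E} = \sqrt{2} \sqrt{E}$)
$n{\left(I,g \right)} = - 10 I + 2 i$ ($n{\left(I,g \right)} = \sqrt{2} \sqrt{-2} - 10 I = \sqrt{2} i \sqrt{2} - 10 I = 2 i - 10 I = - 10 I + 2 i$)
$S + n{\left(26,34 \right)} = -4575 + \left(\left(-10\right) 26 + 2 i\right) = -4575 - \left(260 - 2 i\right) = -4835 + 2 i$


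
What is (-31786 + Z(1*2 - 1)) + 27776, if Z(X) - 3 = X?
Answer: -4006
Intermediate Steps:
Z(X) = 3 + X
(-31786 + Z(1*2 - 1)) + 27776 = (-31786 + (3 + (1*2 - 1))) + 27776 = (-31786 + (3 + (2 - 1))) + 27776 = (-31786 + (3 + 1)) + 27776 = (-31786 + 4) + 27776 = -31782 + 27776 = -4006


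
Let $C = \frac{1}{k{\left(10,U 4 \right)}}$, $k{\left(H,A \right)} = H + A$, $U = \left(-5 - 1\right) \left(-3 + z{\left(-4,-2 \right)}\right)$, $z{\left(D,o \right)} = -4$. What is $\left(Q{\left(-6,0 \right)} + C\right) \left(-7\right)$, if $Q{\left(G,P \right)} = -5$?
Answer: $\frac{6223}{178} \approx 34.961$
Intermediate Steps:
$U = 42$ ($U = \left(-5 - 1\right) \left(-3 - 4\right) = \left(-6\right) \left(-7\right) = 42$)
$k{\left(H,A \right)} = A + H$
$C = \frac{1}{178}$ ($C = \frac{1}{42 \cdot 4 + 10} = \frac{1}{168 + 10} = \frac{1}{178} \approx 0.005618$)
$\left(Q{\left(-6,0 \right)} + C\right) \left(-7\right) = \left(-5 + \frac{1}{178}\right) \left(-7\right) = \left(- \frac{889}{178}\right) \left(-7\right) = \frac{6223}{178}$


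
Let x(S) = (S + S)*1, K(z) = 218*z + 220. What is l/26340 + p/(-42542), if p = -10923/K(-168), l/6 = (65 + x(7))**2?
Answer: 4832691153659/3399394234760 ≈ 1.4216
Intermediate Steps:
K(z) = 220 + 218*z
x(S) = 2*S (x(S) = (2*S)*1 = 2*S)
l = 37446 (l = 6*(65 + 2*7)**2 = 6*(65 + 14)**2 = 6*79**2 = 6*6241 = 37446)
p = 10923/36404 (p = -10923/(220 + 218*(-168)) = -10923/(220 - 36624) = -10923/(-36404) = -10923*(-1/36404) = 10923/36404 ≈ 0.30005)
l/26340 + p/(-42542) = 37446/26340 + (10923/36404)/(-42542) = 37446*(1/26340) + (10923/36404)*(-1/42542) = 6241/4390 - 10923/1548698968 = 4832691153659/3399394234760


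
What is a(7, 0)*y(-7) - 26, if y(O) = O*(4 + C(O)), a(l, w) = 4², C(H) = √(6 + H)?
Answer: -474 - 112*I ≈ -474.0 - 112.0*I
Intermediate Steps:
a(l, w) = 16
y(O) = O*(4 + √(6 + O))
a(7, 0)*y(-7) - 26 = 16*(-7*(4 + √(6 - 7))) - 26 = 16*(-7*(4 + √(-1))) - 26 = 16*(-7*(4 + I)) - 26 = 16*(-28 - 7*I) - 26 = (-448 - 112*I) - 26 = -474 - 112*I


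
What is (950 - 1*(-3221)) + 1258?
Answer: 5429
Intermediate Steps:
(950 - 1*(-3221)) + 1258 = (950 + 3221) + 1258 = 4171 + 1258 = 5429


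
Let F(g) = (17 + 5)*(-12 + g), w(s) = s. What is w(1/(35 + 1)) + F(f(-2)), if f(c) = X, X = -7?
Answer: -15047/36 ≈ -417.97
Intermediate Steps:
f(c) = -7
F(g) = -264 + 22*g (F(g) = 22*(-12 + g) = -264 + 22*g)
w(1/(35 + 1)) + F(f(-2)) = 1/(35 + 1) + (-264 + 22*(-7)) = 1/36 + (-264 - 154) = 1/36 - 418 = -15047/36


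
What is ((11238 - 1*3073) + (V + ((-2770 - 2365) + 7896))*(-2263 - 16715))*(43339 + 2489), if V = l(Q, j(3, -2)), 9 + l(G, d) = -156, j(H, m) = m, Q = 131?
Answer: -2257428757644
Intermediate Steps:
l(G, d) = -165 (l(G, d) = -9 - 156 = -165)
V = -165
((11238 - 1*3073) + (V + ((-2770 - 2365) + 7896))*(-2263 - 16715))*(43339 + 2489) = ((11238 - 1*3073) + (-165 + ((-2770 - 2365) + 7896))*(-2263 - 16715))*(43339 + 2489) = ((11238 - 3073) + (-165 + (-5135 + 7896))*(-18978))*45828 = (8165 + (-165 + 2761)*(-18978))*45828 = (8165 + 2596*(-18978))*45828 = (8165 - 49266888)*45828 = -49258723*45828 = -2257428757644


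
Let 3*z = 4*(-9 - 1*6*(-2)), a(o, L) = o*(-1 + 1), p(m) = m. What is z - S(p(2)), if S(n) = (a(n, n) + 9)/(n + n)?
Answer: 7/4 ≈ 1.7500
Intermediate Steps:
a(o, L) = 0 (a(o, L) = o*0 = 0)
S(n) = 9/(2*n) (S(n) = (0 + 9)/(n + n) = 9/((2*n)) = 9*(1/(2*n)) = 9/(2*n))
z = 4 (z = (4*(-9 - 1*6*(-2)))/3 = (4*(-9 - 6*(-2)))/3 = (4*(-9 + 12))/3 = (4*3)/3 = (1/3)*12 = 4)
z - S(p(2)) = 4 - 9/(2*2) = 4 - 1*9/4 = 4 - 9/4 = 7/4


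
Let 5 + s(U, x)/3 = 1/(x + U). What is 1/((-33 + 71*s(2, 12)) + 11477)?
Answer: 14/145519 ≈ 9.6207e-5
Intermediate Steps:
s(U, x) = -15 + 3/(U + x) (s(U, x) = -15 + 3/(x + U) = -15 + 3/(U + x))
1/((-33 + 71*s(2, 12)) + 11477) = 1/((-33 + 71*(3*(1 - 5*2 - 5*12)/(2 + 12))) + 11477) = 1/((-33 + 71*(3*(1 - 10 - 60)/14)) + 11477) = 1/((-33 + 71*(3*(1/14)*(-69))) + 11477) = 1/((-33 + 71*(-207/14)) + 11477) = 1/((-33 - 14697/14) + 11477) = 1/(-15159/14 + 11477) = 1/(145519/14) = 14/145519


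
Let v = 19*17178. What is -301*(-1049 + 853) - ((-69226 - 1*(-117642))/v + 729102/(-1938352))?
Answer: 9330890622771169/158160800616 ≈ 58996.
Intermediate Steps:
v = 326382
-301*(-1049 + 853) - ((-69226 - 1*(-117642))/v + 729102/(-1938352)) = -301*(-1049 + 853) - ((-69226 - 1*(-117642))/326382 + 729102/(-1938352)) = -301*(-196) - ((-69226 + 117642)*(1/326382) + 729102*(-1/1938352)) = 58996 - (48416*(1/326382) - 364551/969176) = 58996 - (24208/163191 - 364551/969176) = 58996 - 1*(-36029629633/158160800616) = 58996 + 36029629633/158160800616 = 9330890622771169/158160800616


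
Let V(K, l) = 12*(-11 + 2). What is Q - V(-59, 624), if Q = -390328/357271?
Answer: 38194940/357271 ≈ 106.91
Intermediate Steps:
V(K, l) = -108 (V(K, l) = 12*(-9) = -108)
Q = -390328/357271 (Q = -390328*1/357271 = -390328/357271 ≈ -1.0925)
Q - V(-59, 624) = -390328/357271 - 1*(-108) = -390328/357271 + 108 = 38194940/357271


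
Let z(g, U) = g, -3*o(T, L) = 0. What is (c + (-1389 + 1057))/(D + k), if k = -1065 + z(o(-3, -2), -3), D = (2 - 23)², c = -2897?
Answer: 3229/624 ≈ 5.1747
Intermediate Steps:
o(T, L) = 0 (o(T, L) = -⅓*0 = 0)
D = 441 (D = (-21)² = 441)
k = -1065 (k = -1065 + 0 = -1065)
(c + (-1389 + 1057))/(D + k) = (-2897 + (-1389 + 1057))/(441 - 1065) = (-2897 - 332)/(-624) = -3229*(-1/624) = 3229/624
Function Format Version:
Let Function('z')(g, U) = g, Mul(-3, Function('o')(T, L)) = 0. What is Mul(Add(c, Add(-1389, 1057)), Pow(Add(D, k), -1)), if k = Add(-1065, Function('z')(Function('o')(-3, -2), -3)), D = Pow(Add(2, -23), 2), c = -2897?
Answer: Rational(3229, 624) ≈ 5.1747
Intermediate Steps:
Function('o')(T, L) = 0 (Function('o')(T, L) = Mul(Rational(-1, 3), 0) = 0)
D = 441 (D = Pow(-21, 2) = 441)
k = -1065 (k = Add(-1065, 0) = -1065)
Mul(Add(c, Add(-1389, 1057)), Pow(Add(D, k), -1)) = Mul(Add(-2897, Add(-1389, 1057)), Pow(Add(441, -1065), -1)) = Mul(Add(-2897, -332), Pow(-624, -1)) = Mul(-3229, Rational(-1, 624)) = Rational(3229, 624)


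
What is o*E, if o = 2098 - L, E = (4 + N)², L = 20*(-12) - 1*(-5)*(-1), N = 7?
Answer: 283503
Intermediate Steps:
L = -245 (L = -240 + 5*(-1) = -240 - 5 = -245)
E = 121 (E = (4 + 7)² = 11² = 121)
o = 2343 (o = 2098 - 1*(-245) = 2098 + 245 = 2343)
o*E = 2343*121 = 283503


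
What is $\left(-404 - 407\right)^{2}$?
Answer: $657721$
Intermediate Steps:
$\left(-404 - 407\right)^{2} = \left(-811\right)^{2} = 657721$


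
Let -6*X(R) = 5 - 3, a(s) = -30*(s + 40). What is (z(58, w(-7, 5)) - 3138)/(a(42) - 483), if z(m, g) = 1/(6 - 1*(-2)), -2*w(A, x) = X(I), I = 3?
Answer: 25103/23544 ≈ 1.0662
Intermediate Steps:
a(s) = -1200 - 30*s (a(s) = -30*(40 + s) = -1200 - 30*s)
X(R) = -⅓ (X(R) = -(5 - 3)/6 = -⅙*2 = -⅓)
w(A, x) = ⅙ (w(A, x) = -½*(-⅓) = ⅙)
z(m, g) = ⅛ (z(m, g) = 1/(6 + 2) = 1/8 = ⅛)
(z(58, w(-7, 5)) - 3138)/(a(42) - 483) = (⅛ - 3138)/((-1200 - 30*42) - 483) = -25103/(8*((-1200 - 1260) - 483)) = -25103/(8*(-2460 - 483)) = -25103/8/(-2943) = -25103/8*(-1/2943) = 25103/23544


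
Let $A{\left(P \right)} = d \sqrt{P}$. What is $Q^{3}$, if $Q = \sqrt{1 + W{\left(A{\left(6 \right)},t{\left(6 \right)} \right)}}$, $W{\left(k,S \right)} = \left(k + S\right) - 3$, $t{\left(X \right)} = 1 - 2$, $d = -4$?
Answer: $- i \left(3 + 4 \sqrt{6}\right)^{\frac{3}{2}} \approx - 45.784 i$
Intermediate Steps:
$t{\left(X \right)} = -1$ ($t{\left(X \right)} = 1 - 2 = -1$)
$A{\left(P \right)} = - 4 \sqrt{P}$
$W{\left(k,S \right)} = -3 + S + k$ ($W{\left(k,S \right)} = \left(S + k\right) - 3 = -3 + S + k$)
$Q = \sqrt{-3 - 4 \sqrt{6}}$ ($Q = \sqrt{1 - \left(4 + 4 \sqrt{6}\right)} = \sqrt{-3 - 4 \sqrt{6}} \approx 3.5774 i$)
$Q^{3} = \left(\sqrt{-3 - 4 \sqrt{6}}\right)^{3} = \left(-3 - 4 \sqrt{6}\right)^{\frac{3}{2}}$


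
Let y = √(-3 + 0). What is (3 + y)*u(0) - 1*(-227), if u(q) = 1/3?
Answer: 228 + I*√3/3 ≈ 228.0 + 0.57735*I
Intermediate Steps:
u(q) = ⅓
y = I*√3 (y = √(-3) = I*√3 ≈ 1.732*I)
(3 + y)*u(0) - 1*(-227) = (3 + I*√3)*(⅓) - 1*(-227) = (1 + I*√3/3) + 227 = 228 + I*√3/3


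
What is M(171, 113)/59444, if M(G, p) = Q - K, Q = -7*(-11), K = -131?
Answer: 52/14861 ≈ 0.0034991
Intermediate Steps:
Q = 77
M(G, p) = 208 (M(G, p) = 77 - 1*(-131) = 77 + 131 = 208)
M(171, 113)/59444 = 208/59444 = 208*(1/59444) = 52/14861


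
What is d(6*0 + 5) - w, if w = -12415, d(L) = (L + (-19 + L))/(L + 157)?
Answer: 223469/18 ≈ 12415.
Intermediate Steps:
d(L) = (-19 + 2*L)/(157 + L)
d(6*0 + 5) - w = (-19 + 2*(6*0 + 5))/(157 + (6*0 + 5)) - 1*(-12415) = (-19 + 2*(0 + 5))/(157 + (0 + 5)) + 12415 = (-19 + 2*5)/(157 + 5) + 12415 = (-19 + 10)/162 + 12415 = (1/162)*(-9) + 12415 = -1/18 + 12415 = 223469/18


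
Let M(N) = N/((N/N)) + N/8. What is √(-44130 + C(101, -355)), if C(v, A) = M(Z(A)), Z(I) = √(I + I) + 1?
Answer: √(-706062 + 18*I*√710)/4 ≈ 0.071349 + 210.07*I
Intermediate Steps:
Z(I) = 1 + √2*√I (Z(I) = √(2*I) + 1 = √2*√I + 1 = 1 + √2*√I)
M(N) = 9*N/8 (M(N) = N/1 + N*(⅛) = N*1 + N/8 = N + N/8 = 9*N/8)
C(v, A) = 9/8 + 9*√2*√A/8 (C(v, A) = 9*(1 + √2*√A)/8 = 9/8 + 9*√2*√A/8)
√(-44130 + C(101, -355)) = √(-44130 + (9/8 + 9*√2*√(-355)/8)) = √(-44130 + (9/8 + 9*√2*(I*√355)/8)) = √(-44130 + (9/8 + 9*I*√710/8)) = √(-353031/8 + 9*I*√710/8)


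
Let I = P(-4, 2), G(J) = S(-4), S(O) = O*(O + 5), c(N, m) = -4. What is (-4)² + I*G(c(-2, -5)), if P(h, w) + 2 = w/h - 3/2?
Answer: 32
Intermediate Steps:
P(h, w) = -7/2 + w/h (P(h, w) = -2 + (w/h - 3/2) = -2 + (-3/2 + w/h) = -7/2 + w/h)
S(O) = O*(5 + O)
G(J) = -4 (G(J) = -4*(5 - 4) = -4*1 = -4)
I = -4 (I = -7/2 + 2/(-4) = -7/2 + 2*(-¼) = -7/2 - ½ = -4)
(-4)² + I*G(c(-2, -5)) = (-4)² - 4*(-4) = 16 + 16 = 32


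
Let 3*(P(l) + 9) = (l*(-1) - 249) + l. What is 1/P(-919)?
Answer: -1/92 ≈ -0.010870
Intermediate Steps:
P(l) = -92 (P(l) = -9 + ((l*(-1) - 249) + l)/3 = -9 + ((-l - 249) + l)/3 = -9 + ((-249 - l) + l)/3 = -9 + (⅓)*(-249) = -9 - 83 = -92)
1/P(-919) = 1/(-92) = -1/92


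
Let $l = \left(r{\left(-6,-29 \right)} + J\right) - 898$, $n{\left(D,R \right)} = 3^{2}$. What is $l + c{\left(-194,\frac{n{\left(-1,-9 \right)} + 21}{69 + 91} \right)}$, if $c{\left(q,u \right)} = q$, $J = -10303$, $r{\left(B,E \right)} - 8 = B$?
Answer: $-11393$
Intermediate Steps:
$r{\left(B,E \right)} = 8 + B$
$n{\left(D,R \right)} = 9$
$l = -11199$ ($l = \left(\left(8 - 6\right) - 10303\right) - 898 = \left(2 - 10303\right) - 898 = -10301 - 898 = -11199$)
$l + c{\left(-194,\frac{n{\left(-1,-9 \right)} + 21}{69 + 91} \right)} = -11199 - 194 = -11393$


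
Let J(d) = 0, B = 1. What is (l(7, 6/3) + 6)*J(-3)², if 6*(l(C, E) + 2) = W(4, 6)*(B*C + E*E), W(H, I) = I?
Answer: 0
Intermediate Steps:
l(C, E) = -2 + C + E² (l(C, E) = -2 + (6*(1*C + E*E))/6 = -2 + (6*(C + E²))/6 = -2 + (6*C + 6*E²)/6 = -2 + (C + E²) = -2 + C + E²)
(l(7, 6/3) + 6)*J(-3)² = ((-2 + 7 + (6/3)²) + 6)*0² = ((-2 + 7 + (6*(⅓))²) + 6)*0 = ((-2 + 7 + 2²) + 6)*0 = ((-2 + 7 + 4) + 6)*0 = (9 + 6)*0 = 15*0 = 0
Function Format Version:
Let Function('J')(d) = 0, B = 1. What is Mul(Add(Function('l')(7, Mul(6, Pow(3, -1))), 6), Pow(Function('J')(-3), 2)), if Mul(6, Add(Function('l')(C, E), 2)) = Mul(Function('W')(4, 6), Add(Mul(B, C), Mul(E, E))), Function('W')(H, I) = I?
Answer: 0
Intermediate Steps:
Function('l')(C, E) = Add(-2, C, Pow(E, 2)) (Function('l')(C, E) = Add(-2, Mul(Rational(1, 6), Mul(6, Add(Mul(1, C), Mul(E, E))))) = Add(-2, Mul(Rational(1, 6), Mul(6, Add(C, Pow(E, 2))))) = Add(-2, Mul(Rational(1, 6), Add(Mul(6, C), Mul(6, Pow(E, 2))))) = Add(-2, Add(C, Pow(E, 2))) = Add(-2, C, Pow(E, 2)))
Mul(Add(Function('l')(7, Mul(6, Pow(3, -1))), 6), Pow(Function('J')(-3), 2)) = Mul(Add(Add(-2, 7, Pow(Mul(6, Pow(3, -1)), 2)), 6), Pow(0, 2)) = Mul(Add(Add(-2, 7, Pow(Mul(6, Rational(1, 3)), 2)), 6), 0) = Mul(Add(Add(-2, 7, Pow(2, 2)), 6), 0) = Mul(Add(Add(-2, 7, 4), 6), 0) = Mul(Add(9, 6), 0) = Mul(15, 0) = 0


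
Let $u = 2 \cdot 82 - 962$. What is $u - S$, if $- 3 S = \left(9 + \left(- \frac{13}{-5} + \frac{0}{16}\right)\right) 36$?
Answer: $- \frac{3294}{5} \approx -658.8$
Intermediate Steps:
$u = -798$ ($u = 164 - 962 = -798$)
$S = - \frac{696}{5}$ ($S = - \frac{\left(9 + \left(- \frac{13}{-5} + \frac{0}{16}\right)\right) 36}{3} = - \frac{\left(9 + \left(\left(-13\right) \left(- \frac{1}{5}\right) + 0 \cdot \frac{1}{16}\right)\right) 36}{3} = - \frac{\left(9 + \left(\frac{13}{5} + 0\right)\right) 36}{3} = - \frac{\left(9 + \frac{13}{5}\right) 36}{3} = - \frac{\frac{58}{5} \cdot 36}{3} = \left(- \frac{1}{3}\right) \frac{2088}{5} = - \frac{696}{5} \approx -139.2$)
$u - S = -798 - - \frac{696}{5} = -798 + \frac{696}{5} = - \frac{3294}{5}$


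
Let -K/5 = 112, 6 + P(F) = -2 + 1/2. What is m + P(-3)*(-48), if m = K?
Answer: -200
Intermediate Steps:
P(F) = -15/2 (P(F) = -6 + (-2 + 1/2) = -6 + (-2 + ½) = -6 - 3/2 = -15/2)
K = -560 (K = -5*112 = -560)
m = -560
m + P(-3)*(-48) = -560 - 15/2*(-48) = -560 + 360 = -200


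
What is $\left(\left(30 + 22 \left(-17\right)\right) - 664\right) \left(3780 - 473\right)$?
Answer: $-3333456$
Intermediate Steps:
$\left(\left(30 + 22 \left(-17\right)\right) - 664\right) \left(3780 - 473\right) = \left(\left(30 - 374\right) - 664\right) 3307 = \left(-344 - 664\right) 3307 = \left(-1008\right) 3307 = -3333456$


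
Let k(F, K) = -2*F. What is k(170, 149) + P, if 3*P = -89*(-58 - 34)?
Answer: 7168/3 ≈ 2389.3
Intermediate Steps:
P = 8188/3 (P = (-89*(-58 - 34))/3 = (-89*(-92))/3 = (⅓)*8188 = 8188/3 ≈ 2729.3)
k(170, 149) + P = -2*170 + 8188/3 = -340 + 8188/3 = 7168/3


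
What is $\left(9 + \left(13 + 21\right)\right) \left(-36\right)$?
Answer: $-1548$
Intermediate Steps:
$\left(9 + \left(13 + 21\right)\right) \left(-36\right) = \left(9 + 34\right) \left(-36\right) = 43 \left(-36\right) = -1548$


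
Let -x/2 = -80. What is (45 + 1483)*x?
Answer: 244480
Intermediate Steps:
x = 160 (x = -2*(-80) = 160)
(45 + 1483)*x = (45 + 1483)*160 = 1528*160 = 244480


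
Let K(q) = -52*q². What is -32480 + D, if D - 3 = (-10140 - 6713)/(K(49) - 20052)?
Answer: -4706030355/144904 ≈ -32477.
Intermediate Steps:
D = 451565/144904 (D = 3 + (-10140 - 6713)/(-52*49² - 20052) = 3 - 16853/(-52*2401 - 20052) = 3 - 16853/(-124852 - 20052) = 3 - 16853/(-144904) = 3 - 16853*(-1/144904) = 3 + 16853/144904 = 451565/144904 ≈ 3.1163)
-32480 + D = -32480 + 451565/144904 = -4706030355/144904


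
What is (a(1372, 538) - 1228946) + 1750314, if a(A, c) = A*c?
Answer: 1259504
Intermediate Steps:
(a(1372, 538) - 1228946) + 1750314 = (1372*538 - 1228946) + 1750314 = (738136 - 1228946) + 1750314 = -490810 + 1750314 = 1259504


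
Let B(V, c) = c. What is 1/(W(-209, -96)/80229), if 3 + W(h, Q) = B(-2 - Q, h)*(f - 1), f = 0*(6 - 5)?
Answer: 80229/206 ≈ 389.46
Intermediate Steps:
f = 0 (f = 0*1 = 0)
W(h, Q) = -3 - h (W(h, Q) = -3 + h*(0 - 1) = -3 + h*(-1) = -3 - h)
1/(W(-209, -96)/80229) = 1/((-3 - 1*(-209))/80229) = 1/((-3 + 209)*(1/80229)) = 1/(206*(1/80229)) = 1/(206/80229) = 80229/206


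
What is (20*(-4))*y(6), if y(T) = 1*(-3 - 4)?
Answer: 560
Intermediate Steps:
y(T) = -7 (y(T) = 1*(-7) = -7)
(20*(-4))*y(6) = (20*(-4))*(-7) = -80*(-7) = 560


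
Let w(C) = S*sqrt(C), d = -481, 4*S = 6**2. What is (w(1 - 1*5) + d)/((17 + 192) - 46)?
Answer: -481/163 + 18*I/163 ≈ -2.9509 + 0.11043*I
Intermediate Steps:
S = 9 (S = (1/4)*6**2 = (1/4)*36 = 9)
w(C) = 9*sqrt(C)
(w(1 - 1*5) + d)/((17 + 192) - 46) = (9*sqrt(1 - 1*5) - 481)/((17 + 192) - 46) = (9*sqrt(1 - 5) - 481)/(209 - 46) = (9*sqrt(-4) - 481)/163 = (9*(2*I) - 481)*(1/163) = (18*I - 481)*(1/163) = (-481 + 18*I)*(1/163) = -481/163 + 18*I/163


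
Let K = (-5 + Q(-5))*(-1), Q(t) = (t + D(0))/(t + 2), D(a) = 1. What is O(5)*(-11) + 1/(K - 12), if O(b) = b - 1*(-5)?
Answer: -2753/25 ≈ -110.12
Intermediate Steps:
O(b) = 5 + b (O(b) = b + 5 = 5 + b)
Q(t) = (1 + t)/(2 + t) (Q(t) = (t + 1)/(t + 2) = (1 + t)/(2 + t))
K = 11/3 (K = (-5 + (1 - 5)/(2 - 5))*(-1) = (-5 - 4/(-3))*(-1) = (-5 - 1/3*(-4))*(-1) = (-5 + 4/3)*(-1) = -11/3*(-1) = 11/3 ≈ 3.6667)
O(5)*(-11) + 1/(K - 12) = (5 + 5)*(-11) + 1/(11/3 - 12) = 10*(-11) + 1/(-25/3) = -110 - 3/25 = -2753/25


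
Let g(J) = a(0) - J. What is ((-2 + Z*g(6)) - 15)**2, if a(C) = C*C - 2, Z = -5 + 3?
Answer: 1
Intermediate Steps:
Z = -2
a(C) = -2 + C**2 (a(C) = C**2 - 2 = -2 + C**2)
g(J) = -2 - J (g(J) = (-2 + 0**2) - J = (-2 + 0) - J = -2 - J)
((-2 + Z*g(6)) - 15)**2 = ((-2 - 2*(-2 - 1*6)) - 15)**2 = ((-2 - 2*(-2 - 6)) - 15)**2 = ((-2 - 2*(-8)) - 15)**2 = ((-2 + 16) - 15)**2 = (14 - 15)**2 = (-1)**2 = 1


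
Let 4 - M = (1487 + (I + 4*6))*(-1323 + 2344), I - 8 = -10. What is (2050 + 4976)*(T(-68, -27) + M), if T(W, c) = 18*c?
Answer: -10828267446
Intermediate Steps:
I = -2 (I = 8 - 10 = -2)
M = -1540685 (M = 4 - (1487 + (-2 + 4*6))*(-1323 + 2344) = 4 - (1487 + (-2 + 24))*1021 = 4 - (1487 + 22)*1021 = 4 - 1509*1021 = 4 - 1*1540689 = 4 - 1540689 = -1540685)
(2050 + 4976)*(T(-68, -27) + M) = (2050 + 4976)*(18*(-27) - 1540685) = 7026*(-486 - 1540685) = 7026*(-1541171) = -10828267446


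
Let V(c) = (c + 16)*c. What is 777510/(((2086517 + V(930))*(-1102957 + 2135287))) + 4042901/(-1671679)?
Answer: -412671985272615724/170633701912036493 ≈ -2.4185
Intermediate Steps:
V(c) = c*(16 + c) (V(c) = (16 + c)*c = c*(16 + c))
777510/(((2086517 + V(930))*(-1102957 + 2135287))) + 4042901/(-1671679) = 777510/(((2086517 + 930*(16 + 930))*(-1102957 + 2135287))) + 4042901/(-1671679) = 777510/(((2086517 + 930*946)*1032330)) + 4042901*(-1/1671679) = 777510/(((2086517 + 879780)*1032330)) - 4042901/1671679 = 777510/((2966297*1032330)) - 4042901/1671679 = 777510/3062197382010 - 4042901/1671679 = 777510*(1/3062197382010) - 4042901/1671679 = 25917/102073246067 - 4042901/1671679 = -412671985272615724/170633701912036493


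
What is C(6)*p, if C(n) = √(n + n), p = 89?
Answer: 178*√3 ≈ 308.31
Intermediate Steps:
C(n) = √2*√n (C(n) = √(2*n) = √2*√n)
C(6)*p = (√2*√6)*89 = (2*√3)*89 = 178*√3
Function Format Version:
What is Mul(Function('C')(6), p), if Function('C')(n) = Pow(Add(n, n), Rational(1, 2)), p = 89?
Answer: Mul(178, Pow(3, Rational(1, 2))) ≈ 308.31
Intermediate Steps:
Function('C')(n) = Mul(Pow(2, Rational(1, 2)), Pow(n, Rational(1, 2))) (Function('C')(n) = Pow(Mul(2, n), Rational(1, 2)) = Mul(Pow(2, Rational(1, 2)), Pow(n, Rational(1, 2))))
Mul(Function('C')(6), p) = Mul(Mul(Pow(2, Rational(1, 2)), Pow(6, Rational(1, 2))), 89) = Mul(Mul(2, Pow(3, Rational(1, 2))), 89) = Mul(178, Pow(3, Rational(1, 2)))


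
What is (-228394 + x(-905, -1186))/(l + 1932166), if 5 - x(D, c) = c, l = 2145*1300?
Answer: -227203/4720666 ≈ -0.048129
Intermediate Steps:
l = 2788500
x(D, c) = 5 - c
(-228394 + x(-905, -1186))/(l + 1932166) = (-228394 + (5 - 1*(-1186)))/(2788500 + 1932166) = (-228394 + (5 + 1186))/4720666 = (-228394 + 1191)*(1/4720666) = -227203*1/4720666 = -227203/4720666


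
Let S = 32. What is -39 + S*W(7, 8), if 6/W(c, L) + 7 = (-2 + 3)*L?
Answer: 153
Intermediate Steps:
W(c, L) = 6/(-7 + L) (W(c, L) = 6/(-7 + (-2 + 3)*L) = 6/(-7 + 1*L) = 6/(-7 + L))
-39 + S*W(7, 8) = -39 + 32*(6/(-7 + 8)) = -39 + 32*(6/1) = -39 + 32*(6*1) = -39 + 32*6 = -39 + 192 = 153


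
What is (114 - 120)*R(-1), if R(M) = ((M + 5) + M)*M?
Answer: 18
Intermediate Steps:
R(M) = M*(5 + 2*M) (R(M) = ((5 + M) + M)*M = (5 + 2*M)*M = M*(5 + 2*M))
(114 - 120)*R(-1) = (114 - 120)*(-(5 + 2*(-1))) = -(-6)*(5 - 2) = -(-6)*3 = -6*(-3) = 18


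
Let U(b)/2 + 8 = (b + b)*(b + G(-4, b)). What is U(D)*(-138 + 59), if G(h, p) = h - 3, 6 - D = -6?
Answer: -17696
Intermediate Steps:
D = 12 (D = 6 - 1*(-6) = 6 + 6 = 12)
G(h, p) = -3 + h
U(b) = -16 + 4*b*(-7 + b) (U(b) = -16 + 2*((b + b)*(b + (-3 - 4))) = -16 + 2*((2*b)*(b - 7)) = -16 + 2*((2*b)*(-7 + b)) = -16 + 2*(2*b*(-7 + b)) = -16 + 4*b*(-7 + b))
U(D)*(-138 + 59) = (-16 - 28*12 + 4*12**2)*(-138 + 59) = (-16 - 336 + 4*144)*(-79) = (-16 - 336 + 576)*(-79) = 224*(-79) = -17696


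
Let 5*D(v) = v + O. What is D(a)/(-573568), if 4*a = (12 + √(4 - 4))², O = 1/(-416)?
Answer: -2995/238604288 ≈ -1.2552e-5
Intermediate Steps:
O = -1/416 ≈ -0.0024038
a = 36 (a = (12 + √(4 - 4))²/4 = (12 + √0)²/4 = (12 + 0)²/4 = (¼)*12² = (¼)*144 = 36)
D(v) = -1/2080 + v/5 (D(v) = (v - 1/416)/5 = (-1/416 + v)/5 = -1/2080 + v/5)
D(a)/(-573568) = (-1/2080 + (⅕)*36)/(-573568) = (-1/2080 + 36/5)*(-1/573568) = (2995/416)*(-1/573568) = -2995/238604288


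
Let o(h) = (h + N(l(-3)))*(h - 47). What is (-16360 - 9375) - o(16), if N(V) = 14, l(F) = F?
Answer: -24805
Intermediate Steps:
o(h) = (-47 + h)*(14 + h) (o(h) = (h + 14)*(h - 47) = (14 + h)*(-47 + h) = (-47 + h)*(14 + h))
(-16360 - 9375) - o(16) = (-16360 - 9375) - (-658 + 16² - 33*16) = -25735 - (-658 + 256 - 528) = -25735 - 1*(-930) = -25735 + 930 = -24805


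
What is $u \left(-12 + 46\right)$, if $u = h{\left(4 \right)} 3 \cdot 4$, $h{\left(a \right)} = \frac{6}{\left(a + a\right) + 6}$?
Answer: $\frac{1224}{7} \approx 174.86$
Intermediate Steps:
$h{\left(a \right)} = \frac{6}{6 + 2 a}$ ($h{\left(a \right)} = \frac{6}{2 a + 6} = \frac{6}{6 + 2 a}$)
$u = \frac{36}{7}$ ($u = \frac{3}{3 + 4} \cdot 3 \cdot 4 = \frac{3}{7} \cdot 3 \cdot 4 = \frac{9}{7} \cdot 4 = \frac{36}{7} \approx 5.1429$)
$u \left(-12 + 46\right) = \frac{36 \left(-12 + 46\right)}{7} = \frac{36}{7} \cdot 34 = \frac{1224}{7}$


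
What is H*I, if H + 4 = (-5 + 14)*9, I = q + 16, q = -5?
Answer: 847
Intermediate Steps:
I = 11 (I = -5 + 16 = 11)
H = 77 (H = -4 + (-5 + 14)*9 = -4 + 9*9 = -4 + 81 = 77)
H*I = 77*11 = 847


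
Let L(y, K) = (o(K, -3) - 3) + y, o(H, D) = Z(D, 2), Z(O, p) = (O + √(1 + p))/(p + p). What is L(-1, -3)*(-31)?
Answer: 589/4 - 31*√3/4 ≈ 133.83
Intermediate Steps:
Z(O, p) = (O + √(1 + p))/(2*p) (Z(O, p) = (O + √(1 + p))/((2*p)) = (O + √(1 + p))*(1/(2*p)) = (O + √(1 + p))/(2*p))
o(H, D) = D/4 + √3/4 (o(H, D) = (½)*(D + √(1 + 2))/2 = (½)*(½)*(D + √3) = D/4 + √3/4)
L(y, K) = -15/4 + y + √3/4 (L(y, K) = (((¼)*(-3) + √3/4) - 3) + y = ((-¾ + √3/4) - 3) + y = (-15/4 + √3/4) + y = -15/4 + y + √3/4)
L(-1, -3)*(-31) = (-15/4 - 1 + √3/4)*(-31) = (-19/4 + √3/4)*(-31) = 589/4 - 31*√3/4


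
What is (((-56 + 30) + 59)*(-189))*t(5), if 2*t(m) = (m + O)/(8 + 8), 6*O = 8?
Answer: -39501/32 ≈ -1234.4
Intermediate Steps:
O = 4/3 (O = (⅙)*8 = 4/3 ≈ 1.3333)
t(m) = 1/24 + m/32 (t(m) = ((m + 4/3)/(8 + 8))/2 = ((4/3 + m)/16)/2 = ((4/3 + m)*(1/16))/2 = (1/12 + m/16)/2 = 1/24 + m/32)
(((-56 + 30) + 59)*(-189))*t(5) = (((-56 + 30) + 59)*(-189))*(1/24 + (1/32)*5) = ((-26 + 59)*(-189))*(1/24 + 5/32) = (33*(-189))*(19/96) = -6237*19/96 = -39501/32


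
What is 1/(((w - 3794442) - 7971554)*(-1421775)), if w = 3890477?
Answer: 1/11197216026225 ≈ 8.9308e-14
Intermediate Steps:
1/(((w - 3794442) - 7971554)*(-1421775)) = 1/(((3890477 - 3794442) - 7971554)*(-1421775)) = -1/1421775/(96035 - 7971554) = -1/1421775/(-7875519) = -1/7875519*(-1/1421775) = 1/11197216026225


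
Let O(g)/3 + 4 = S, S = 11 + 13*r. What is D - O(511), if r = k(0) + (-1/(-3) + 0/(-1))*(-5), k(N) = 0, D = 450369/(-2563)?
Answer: -337597/2563 ≈ -131.72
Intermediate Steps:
D = -450369/2563 (D = 450369*(-1/2563) = -450369/2563 ≈ -175.72)
r = -5/3 (r = 0 + (-1/(-3) + 0/(-1))*(-5) = 0 + (-1*(-⅓) + 0*(-1))*(-5) = 0 + (⅓ + 0)*(-5) = 0 + (⅓)*(-5) = 0 - 5/3 = -5/3 ≈ -1.6667)
S = -32/3 (S = 11 + 13*(-5/3) = 11 - 65/3 = -32/3 ≈ -10.667)
O(g) = -44 (O(g) = -12 + 3*(-32/3) = -12 - 32 = -44)
D - O(511) = -450369/2563 - 1*(-44) = -450369/2563 + 44 = -337597/2563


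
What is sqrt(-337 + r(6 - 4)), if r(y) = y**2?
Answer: 3*I*sqrt(37) ≈ 18.248*I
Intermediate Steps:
sqrt(-337 + r(6 - 4)) = sqrt(-337 + (6 - 4)**2) = sqrt(-337 + 2**2) = sqrt(-337 + 4) = sqrt(-333) = 3*I*sqrt(37)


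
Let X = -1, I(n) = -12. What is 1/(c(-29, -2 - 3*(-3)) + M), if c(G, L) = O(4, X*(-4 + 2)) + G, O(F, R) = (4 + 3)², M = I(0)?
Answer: ⅛ ≈ 0.12500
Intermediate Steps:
M = -12
O(F, R) = 49 (O(F, R) = 7² = 49)
c(G, L) = 49 + G
1/(c(-29, -2 - 3*(-3)) + M) = 1/((49 - 29) - 12) = 1/(20 - 12) = 1/8 = ⅛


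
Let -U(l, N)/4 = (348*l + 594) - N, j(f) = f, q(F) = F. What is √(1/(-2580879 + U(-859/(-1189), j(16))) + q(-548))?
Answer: I*√125546125198202155/15136009 ≈ 23.409*I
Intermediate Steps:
U(l, N) = -2376 - 1392*l + 4*N (U(l, N) = -4*((348*l + 594) - N) = -4*((594 + 348*l) - N) = -4*(594 - N + 348*l) = -2376 - 1392*l + 4*N)
√(1/(-2580879 + U(-859/(-1189), j(16))) + q(-548)) = √(1/(-2580879 + (-2376 - (-1195728)/(-1189) + 4*16)) - 548) = √(1/(-2580879 + (-2376 - (-1195728)*(-1)/1189 + 64)) - 548) = √(1/(-2580879 + (-2376 - 1392*859/1189 + 64)) - 548) = √(1/(-2580879 + (-2376 - 41232/41 + 64)) - 548) = √(1/(-2580879 - 136024/41) - 548) = √(1/(-105952063/41) - 548) = √(-41/105952063 - 548) = √(-58061730565/105952063) = I*√125546125198202155/15136009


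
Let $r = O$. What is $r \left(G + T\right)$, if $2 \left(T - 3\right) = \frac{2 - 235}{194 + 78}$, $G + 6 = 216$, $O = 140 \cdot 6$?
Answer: $\frac{12142095}{68} \approx 1.7856 \cdot 10^{5}$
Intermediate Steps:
$O = 840$
$G = 210$ ($G = -6 + 216 = 210$)
$r = 840$
$T = \frac{1399}{544}$ ($T = 3 + \frac{\left(2 - 235\right) \frac{1}{194 + 78}}{2} = 3 + \frac{\left(-233\right) \frac{1}{272}}{2} = 3 + \frac{1}{2} \left(- \frac{233}{272}\right) = 3 - \frac{233}{544} = \frac{1399}{544} \approx 2.5717$)
$r \left(G + T\right) = 840 \left(210 + \frac{1399}{544}\right) = 840 \cdot \frac{115639}{544} = \frac{12142095}{68}$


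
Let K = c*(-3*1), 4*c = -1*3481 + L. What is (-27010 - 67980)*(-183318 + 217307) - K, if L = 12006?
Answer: -12914434865/4 ≈ -3.2286e+9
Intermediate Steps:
c = 8525/4 (c = (-1*3481 + 12006)/4 = (-3481 + 12006)/4 = (¼)*8525 = 8525/4 ≈ 2131.3)
K = -25575/4 (K = 8525*(-3*1)/4 = (8525/4)*(-3) = -25575/4 ≈ -6393.8)
(-27010 - 67980)*(-183318 + 217307) - K = (-27010 - 67980)*(-183318 + 217307) - 1*(-25575/4) = -94990*33989 + 25575/4 = -3228615110 + 25575/4 = -12914434865/4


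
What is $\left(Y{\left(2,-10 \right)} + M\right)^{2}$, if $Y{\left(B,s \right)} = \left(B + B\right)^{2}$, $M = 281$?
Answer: $88209$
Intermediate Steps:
$Y{\left(B,s \right)} = 4 B^{2}$ ($Y{\left(B,s \right)} = \left(2 B\right)^{2} = 4 B^{2}$)
$\left(Y{\left(2,-10 \right)} + M\right)^{2} = \left(4 \cdot 2^{2} + 281\right)^{2} = \left(4 \cdot 4 + 281\right)^{2} = \left(16 + 281\right)^{2} = 297^{2} = 88209$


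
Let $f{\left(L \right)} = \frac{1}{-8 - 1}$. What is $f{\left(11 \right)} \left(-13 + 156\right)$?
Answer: $- \frac{143}{9} \approx -15.889$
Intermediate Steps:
$f{\left(L \right)} = - \frac{1}{9}$ ($f{\left(L \right)} = \frac{1}{-9} = - \frac{1}{9}$)
$f{\left(11 \right)} \left(-13 + 156\right) = - \frac{-13 + 156}{9} = \left(- \frac{1}{9}\right) 143 = - \frac{143}{9}$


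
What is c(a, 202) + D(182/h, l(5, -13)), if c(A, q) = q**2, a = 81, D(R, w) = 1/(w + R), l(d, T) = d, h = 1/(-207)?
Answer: 1537045875/37669 ≈ 40804.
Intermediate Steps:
h = -1/207 ≈ -0.0048309
D(R, w) = 1/(R + w)
c(a, 202) + D(182/h, l(5, -13)) = 202**2 + 1/(182/(-1/207) + 5) = 40804 + 1/(182*(-207) + 5) = 40804 + 1/(-37674 + 5) = 40804 + 1/(-37669) = 40804 - 1/37669 = 1537045875/37669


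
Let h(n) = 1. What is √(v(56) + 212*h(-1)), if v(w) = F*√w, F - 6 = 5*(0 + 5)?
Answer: √(212 + 62*√14) ≈ 21.071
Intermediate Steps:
F = 31 (F = 6 + 5*(0 + 5) = 6 + 5*5 = 6 + 25 = 31)
v(w) = 31*√w
√(v(56) + 212*h(-1)) = √(31*√56 + 212*1) = √(31*(2*√14) + 212) = √(62*√14 + 212) = √(212 + 62*√14)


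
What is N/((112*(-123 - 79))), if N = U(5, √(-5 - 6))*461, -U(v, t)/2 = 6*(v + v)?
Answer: 6915/2828 ≈ 2.4452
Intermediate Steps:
U(v, t) = -24*v (U(v, t) = -12*(v + v) = -12*2*v = -24*v)
N = -55320 (N = -24*5*461 = -120*461 = -55320)
N/((112*(-123 - 79))) = -55320*1/(112*(-123 - 79)) = -55320/(112*(-202)) = -55320/(-22624) = -55320*(-1/22624) = 6915/2828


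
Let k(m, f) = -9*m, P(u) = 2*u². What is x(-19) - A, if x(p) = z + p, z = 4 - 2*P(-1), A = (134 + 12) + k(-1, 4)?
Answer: -174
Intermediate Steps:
A = 155 (A = (134 + 12) - 9*(-1) = 146 + 9 = 155)
z = 0 (z = 4 - 4*(-1)² = 4 - 4 = 0)
x(p) = p (x(p) = 0 + p = p)
x(-19) - A = -19 - 1*155 = -19 - 155 = -174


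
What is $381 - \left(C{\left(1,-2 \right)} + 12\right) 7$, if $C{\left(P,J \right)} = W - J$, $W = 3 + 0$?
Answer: $262$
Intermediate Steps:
$W = 3$
$C{\left(P,J \right)} = 3 - J$
$381 - \left(C{\left(1,-2 \right)} + 12\right) 7 = 381 - \left(\left(3 - -2\right) + 12\right) 7 = 381 - \left(\left(3 + 2\right) + 12\right) 7 = 381 - \left(5 + 12\right) 7 = 381 - 17 \cdot 7 = 381 - 119 = 262$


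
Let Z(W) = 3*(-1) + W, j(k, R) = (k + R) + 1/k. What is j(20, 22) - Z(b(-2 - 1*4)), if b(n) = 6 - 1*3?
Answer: 841/20 ≈ 42.050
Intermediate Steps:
b(n) = 3 (b(n) = 6 - 3 = 3)
j(k, R) = R + k + 1/k (j(k, R) = (R + k) + 1/k = R + k + 1/k)
Z(W) = -3 + W
j(20, 22) - Z(b(-2 - 1*4)) = (22 + 20 + 1/20) - (-3 + 3) = (22 + 20 + 1/20) - 1*0 = 841/20 + 0 = 841/20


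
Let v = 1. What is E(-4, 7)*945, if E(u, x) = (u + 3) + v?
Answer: 0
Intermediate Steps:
E(u, x) = 4 + u (E(u, x) = (u + 3) + 1 = (3 + u) + 1 = 4 + u)
E(-4, 7)*945 = (4 - 4)*945 = 0*945 = 0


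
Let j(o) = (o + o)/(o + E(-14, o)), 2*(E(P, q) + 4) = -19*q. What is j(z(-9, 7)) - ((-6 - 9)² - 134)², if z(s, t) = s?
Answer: -1200781/145 ≈ -8281.3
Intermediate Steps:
E(P, q) = -4 - 19*q/2 (E(P, q) = -4 + (-19*q)/2 = -4 - 19*q/2)
j(o) = 2*o/(-4 - 17*o/2) (j(o) = (o + o)/(o + (-4 - 19*o/2)) = (2*o)/(-4 - 17*o/2) = 2*o/(-4 - 17*o/2))
j(z(-9, 7)) - ((-6 - 9)² - 134)² = -4*(-9)/(8 + 17*(-9)) - ((-6 - 9)² - 134)² = -4*(-9)/(8 - 153) - ((-15)² - 134)² = -4*(-9)/(-145) - (225 - 134)² = -4*(-9)*(-1/145) - 1*91² = -36/145 - 1*8281 = -36/145 - 8281 = -1200781/145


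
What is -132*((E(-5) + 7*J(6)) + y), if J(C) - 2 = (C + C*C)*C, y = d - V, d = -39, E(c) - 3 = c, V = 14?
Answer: -227436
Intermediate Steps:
E(c) = 3 + c
y = -53 (y = -39 - 1*14 = -39 - 14 = -53)
J(C) = 2 + C*(C + C²) (J(C) = 2 + (C + C*C)*C = 2 + (C + C²)*C = 2 + C*(C + C²))
-132*((E(-5) + 7*J(6)) + y) = -132*(((3 - 5) + 7*(2 + 6² + 6³)) - 53) = -132*((-2 + 7*(2 + 36 + 216)) - 53) = -132*((-2 + 7*254) - 53) = -132*((-2 + 1778) - 53) = -132*(1776 - 53) = -132*1723 = -227436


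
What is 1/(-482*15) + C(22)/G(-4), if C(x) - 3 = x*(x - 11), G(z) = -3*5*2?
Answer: -9841/1205 ≈ -8.1668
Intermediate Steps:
G(z) = -30 (G(z) = -15*2 = -30)
C(x) = 3 + x*(-11 + x) (C(x) = 3 + x*(x - 11) = 3 + x*(-11 + x))
1/(-482*15) + C(22)/G(-4) = 1/(-482*15) + (3 + 22**2 - 11*22)/(-30) = -1/482*1/15 + (3 + 484 - 242)*(-1/30) = -1/7230 + 245*(-1/30) = -1/7230 - 49/6 = -9841/1205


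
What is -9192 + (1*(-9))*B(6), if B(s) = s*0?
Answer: -9192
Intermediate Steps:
B(s) = 0
-9192 + (1*(-9))*B(6) = -9192 + (1*(-9))*0 = -9192 - 9*0 = -9192 + 0 = -9192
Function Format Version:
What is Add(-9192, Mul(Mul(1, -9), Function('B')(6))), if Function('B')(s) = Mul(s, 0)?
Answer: -9192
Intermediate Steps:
Function('B')(s) = 0
Add(-9192, Mul(Mul(1, -9), Function('B')(6))) = Add(-9192, Mul(Mul(1, -9), 0)) = Add(-9192, Mul(-9, 0)) = Add(-9192, 0) = -9192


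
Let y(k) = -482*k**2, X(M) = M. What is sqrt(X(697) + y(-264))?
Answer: 5*I*sqrt(1343711) ≈ 5795.9*I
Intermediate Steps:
sqrt(X(697) + y(-264)) = sqrt(697 - 482*(-264)**2) = sqrt(697 - 482*69696) = sqrt(697 - 33593472) = sqrt(-33592775) = 5*I*sqrt(1343711)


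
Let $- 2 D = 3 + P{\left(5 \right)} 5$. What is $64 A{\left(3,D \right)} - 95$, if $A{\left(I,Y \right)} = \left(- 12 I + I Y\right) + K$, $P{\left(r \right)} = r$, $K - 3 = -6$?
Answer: $-5279$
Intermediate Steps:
$K = -3$ ($K = 3 - 6 = -3$)
$D = -14$ ($D = - \frac{3 + 5 \cdot 5}{2} = - \frac{3 + 25}{2} = \left(- \frac{1}{2}\right) 28 = -14$)
$A{\left(I,Y \right)} = -3 - 12 I + I Y$ ($A{\left(I,Y \right)} = \left(- 12 I + I Y\right) - 3 = -3 - 12 I + I Y$)
$64 A{\left(3,D \right)} - 95 = 64 \left(-3 - 36 + 3 \left(-14\right)\right) - 95 = 64 \left(-3 - 36 - 42\right) - 95 = 64 \left(-81\right) - 95 = -5184 - 95 = -5279$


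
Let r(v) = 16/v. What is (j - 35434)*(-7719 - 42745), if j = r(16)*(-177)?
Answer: 1797073504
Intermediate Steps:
j = -177 (j = (16/16)*(-177) = (16*(1/16))*(-177) = 1*(-177) = -177)
(j - 35434)*(-7719 - 42745) = (-177 - 35434)*(-7719 - 42745) = -35611*(-50464) = 1797073504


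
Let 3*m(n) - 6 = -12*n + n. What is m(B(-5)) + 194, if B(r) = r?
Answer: 643/3 ≈ 214.33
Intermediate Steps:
m(n) = 2 - 11*n/3 (m(n) = 2 + (-12*n + n)/3 = 2 + (-11*n)/3 = 2 - 11*n/3)
m(B(-5)) + 194 = (2 - 11/3*(-5)) + 194 = (2 + 55/3) + 194 = 61/3 + 194 = 643/3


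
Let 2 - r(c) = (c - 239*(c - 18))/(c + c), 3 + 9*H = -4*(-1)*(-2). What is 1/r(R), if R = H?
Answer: 11/20690 ≈ 0.00053166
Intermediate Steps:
H = -11/9 (H = -1/3 + (-4*(-1)*(-2))/9 = -1/3 + (4*(-2))/9 = -1/3 + (1/9)*(-8) = -1/3 - 8/9 = -11/9 ≈ -1.2222)
R = -11/9 ≈ -1.2222
r(c) = 2 - (4302 - 238*c)/(2*c) (r(c) = 2 - (c - 239*(c - 18))/(c + c) = 2 - (c - 239*(-18 + c))/(2*c) = 2 - (c + (4302 - 239*c))*1/(2*c) = 2 - (4302 - 238*c)*1/(2*c) = 2 - (4302 - 238*c)/(2*c))
1/r(R) = 1/(121 - 2151/(-11/9)) = 1/(121 - 2151*(-9/11)) = 1/(121 + 19359/11) = 1/(20690/11) = 11/20690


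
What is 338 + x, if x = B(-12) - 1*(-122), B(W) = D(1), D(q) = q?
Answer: 461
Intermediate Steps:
B(W) = 1
x = 123 (x = 1 - 1*(-122) = 1 + 122 = 123)
338 + x = 338 + 123 = 461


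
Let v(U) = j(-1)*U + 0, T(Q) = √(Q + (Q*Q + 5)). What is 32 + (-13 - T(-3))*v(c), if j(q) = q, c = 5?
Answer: 97 + 5*√11 ≈ 113.58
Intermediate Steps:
T(Q) = √(5 + Q + Q²) (T(Q) = √(Q + (Q² + 5)) = √(Q + (5 + Q²)) = √(5 + Q + Q²))
v(U) = -U (v(U) = -U + 0 = -U)
32 + (-13 - T(-3))*v(c) = 32 + (-13 - √(5 - 3 + (-3)²))*(-1*5) = 32 + (-13 - √(5 - 3 + 9))*(-5) = 32 + (-13 - √11)*(-5) = 32 + (65 + 5*√11) = 97 + 5*√11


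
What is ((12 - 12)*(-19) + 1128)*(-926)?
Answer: -1044528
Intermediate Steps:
((12 - 12)*(-19) + 1128)*(-926) = (0*(-19) + 1128)*(-926) = (0 + 1128)*(-926) = 1128*(-926) = -1044528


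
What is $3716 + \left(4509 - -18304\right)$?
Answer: $26529$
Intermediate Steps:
$3716 + \left(4509 - -18304\right) = 3716 + \left(4509 + 18304\right) = 3716 + 22813 = 26529$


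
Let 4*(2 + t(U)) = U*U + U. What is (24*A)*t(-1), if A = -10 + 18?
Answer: -384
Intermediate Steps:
t(U) = -2 + U/4 + U**2/4 (t(U) = -2 + (U*U + U)/4 = -2 + (U**2 + U)/4 = -2 + (U + U**2)/4 = -2 + (U/4 + U**2/4) = -2 + U/4 + U**2/4)
A = 8
(24*A)*t(-1) = (24*8)*(-2 + (1/4)*(-1) + (1/4)*(-1)**2) = 192*(-2 - 1/4 + (1/4)*1) = 192*(-2 - 1/4 + 1/4) = 192*(-2) = -384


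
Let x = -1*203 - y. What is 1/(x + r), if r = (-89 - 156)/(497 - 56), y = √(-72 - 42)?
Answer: -8244/1682729 + 81*I*√114/3365458 ≈ -0.0048992 + 0.00025698*I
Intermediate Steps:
y = I*√114 (y = √(-114) = I*√114 ≈ 10.677*I)
x = -203 - I*√114 (x = -1*203 - I*√114 = -203 - I*√114 ≈ -203.0 - 10.677*I)
r = -5/9 (r = -245/441 = -245*1/441 = -5/9 ≈ -0.55556)
1/(x + r) = 1/((-203 - I*√114) - 5/9) = 1/(-1832/9 - I*√114)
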